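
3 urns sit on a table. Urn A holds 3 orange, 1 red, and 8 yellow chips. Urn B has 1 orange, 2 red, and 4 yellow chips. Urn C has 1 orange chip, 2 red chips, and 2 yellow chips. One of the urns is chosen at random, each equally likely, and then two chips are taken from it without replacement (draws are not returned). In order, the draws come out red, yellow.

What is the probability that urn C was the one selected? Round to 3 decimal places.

For each hypothesis, P(data | H) works out to: P(data | urn A) = (1/12)(8/11) = 0.060606; P(data | urn B) = (2/7)(4/6) = 0.19048; P(data | urn C) = (2/5)(2/4) = 0.2.
The prior-weighted likelihoods are 1/3 · 0.060606 = 0.020202, 1/3 · 0.19048 = 0.063492, 1/3 · 0.2 = 0.066667; summing to 0.15036.
Hence P(urn C | data) = (0.066667) / (0.15036) = 0.44338.

0.443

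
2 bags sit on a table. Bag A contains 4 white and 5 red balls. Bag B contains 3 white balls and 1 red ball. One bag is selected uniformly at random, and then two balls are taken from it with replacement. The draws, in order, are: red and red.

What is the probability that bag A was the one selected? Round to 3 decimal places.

Compute the likelihood of the observed sequence for each case: P(data | bag A) = (5/9)(5/9) = 0.30864; P(data | bag B) = (1/4)(1/4) = 0.0625.
Multiplying each by its prior: 1/2 · 0.30864 = 0.15432, 1/2 · 0.0625 = 0.03125; these sum to 0.18557.
By Bayes' rule, P(bag A | data) = (0.15432) / (0.18557) = 0.8316.

0.832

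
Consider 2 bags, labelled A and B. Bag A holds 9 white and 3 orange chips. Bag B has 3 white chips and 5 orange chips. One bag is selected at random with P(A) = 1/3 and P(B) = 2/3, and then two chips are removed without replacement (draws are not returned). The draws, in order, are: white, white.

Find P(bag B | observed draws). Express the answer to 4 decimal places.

Compute the likelihood of the observed sequence for each case: P(data | bag A) = (9/12)(8/11) = 6/11; P(data | bag B) = (3/8)(2/7) = 3/28.
Multiplying each by its prior: 1/3 · 6/11 = 2/11, 2/3 · 3/28 = 1/14; with total 39/154.
So P(bag B | data) = (1/14) / (39/154) = 11/39.

0.2821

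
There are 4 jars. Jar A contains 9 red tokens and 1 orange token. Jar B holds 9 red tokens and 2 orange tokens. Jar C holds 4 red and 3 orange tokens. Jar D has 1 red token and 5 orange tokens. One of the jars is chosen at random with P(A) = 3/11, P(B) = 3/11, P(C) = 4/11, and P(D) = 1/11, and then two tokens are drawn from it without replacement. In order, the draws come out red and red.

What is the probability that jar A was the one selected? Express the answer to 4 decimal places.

0.4358

The likelihood of the observed sequence under each hypothesis: P(data | jar A) = (9/10)(8/9) = 4/5; P(data | jar B) = (9/11)(8/10) = 36/55; P(data | jar C) = (4/7)(3/6) = 2/7; P(data | jar D) = (1/6)(0/5) = 0.
Multiplying each by its prior: 3/11 · 4/5 = 12/55, 3/11 · 36/55 = 108/605, 4/11 · 2/7 = 8/77, 1/11 · 0 = 0; these sum to 424/847.
By Bayes' rule, P(jar A | data) = (12/55) / (424/847) = 231/530.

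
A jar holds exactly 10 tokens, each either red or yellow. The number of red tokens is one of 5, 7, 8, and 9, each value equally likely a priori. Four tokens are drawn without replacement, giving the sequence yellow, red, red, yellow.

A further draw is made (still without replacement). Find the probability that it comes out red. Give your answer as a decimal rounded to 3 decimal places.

0.683

The likelihood of the observed sequence under each hypothesis: P(data | r = 5) = (5/10)(5/9)(4/8)(4/7) = 0.079365; P(data | r = 7) = (3/10)(7/9)(6/8)(2/7) = 0.05; P(data | r = 8) = (2/10)(8/9)(7/8)(1/7) = 0.022222; P(data | r = 9) = (1/10)(9/9)(8/8)(0/7) = 0.
The prior-weighted likelihoods are 1/4 · 0.079365 = 0.019841, 1/4 · 0.05 = 0.0125, 1/4 · 0.022222 = 0.0055556, 1/4 · 0 = 0; with total 0.037897.
Dividing through by the total gives posterior P(r = 5 | data) = 0.52356, P(r = 7 | data) = 0.32984, P(r = 8 | data) = 0.1466, P(r = 9 | data) = 0.
So P(red next | data) = Σ P(red next | H) P(H | data) = (1/2)(0.52356) + (5/6)(0.32984) + (1)(0.1466) = 0.68325.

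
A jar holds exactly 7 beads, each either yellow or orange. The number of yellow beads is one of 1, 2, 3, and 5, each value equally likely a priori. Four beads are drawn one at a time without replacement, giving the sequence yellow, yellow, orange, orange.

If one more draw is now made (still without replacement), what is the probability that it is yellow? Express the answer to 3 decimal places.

For each hypothesis, P(data | H) works out to: P(data | r = 1) = (1/7)(0/6) = 0; P(data | r = 2) = (2/7)(1/6)(5/5)(4/4) = 1/21; P(data | r = 3) = (3/7)(2/6)(4/5)(3/4) = 3/35; P(data | r = 5) = (5/7)(4/6)(2/5)(1/4) = 1/21.
Multiplying each by its prior: 1/4 · 0 = 0, 1/4 · 1/21 = 1/84, 1/4 · 3/35 = 3/140, 1/4 · 1/21 = 1/84; summing to 19/420.
The posterior is then P(r = 1 | data) = 0, P(r = 2 | data) = 5/19, P(r = 3 | data) = 9/19, P(r = 5 | data) = 5/19.
The predictive probability is P(yellow next | data) = (0)(5/19) + (1/3)(9/19) + (1)(5/19) = 8/19.

0.421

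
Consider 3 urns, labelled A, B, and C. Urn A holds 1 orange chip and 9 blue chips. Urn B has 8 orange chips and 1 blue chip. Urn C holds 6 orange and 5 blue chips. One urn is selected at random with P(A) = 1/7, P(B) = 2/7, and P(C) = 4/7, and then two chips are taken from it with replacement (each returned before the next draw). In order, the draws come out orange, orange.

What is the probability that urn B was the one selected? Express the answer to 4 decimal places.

0.5684

Compute the likelihood of the observed sequence for each case: P(data | urn A) = (1/10)(1/10) = 0.01; P(data | urn B) = (8/9)(8/9) = 0.79012; P(data | urn C) = (6/11)(6/11) = 0.29752.
Weighting by the prior gives 1/7 · 0.01 = 0.0014286, 2/7 · 0.79012 = 0.22575, 4/7 · 0.29752 = 0.17001; summing to 0.39719.
So P(urn B | data) = (0.22575) / (0.39719) = 0.56837.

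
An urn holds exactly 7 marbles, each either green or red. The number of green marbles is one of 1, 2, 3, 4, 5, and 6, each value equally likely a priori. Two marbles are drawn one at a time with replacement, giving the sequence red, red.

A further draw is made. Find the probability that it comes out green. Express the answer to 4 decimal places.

For each hypothesis, P(data | H) works out to: P(data | r = 1) = (6/7)(6/7) = 36/49; P(data | r = 2) = (5/7)(5/7) = 25/49; P(data | r = 3) = (4/7)(4/7) = 16/49; P(data | r = 4) = (3/7)(3/7) = 9/49; P(data | r = 5) = (2/7)(2/7) = 4/49; P(data | r = 6) = (1/7)(1/7) = 1/49.
Weighting by the prior gives 1/6 · 36/49 = 6/49, 1/6 · 25/49 = 25/294, 1/6 · 16/49 = 8/147, 1/6 · 9/49 = 3/98, 1/6 · 4/49 = 2/147, 1/6 · 1/49 = 1/294; these sum to 13/42.
Normalising, the posterior is P(r = 1 | data) = 36/91, P(r = 2 | data) = 25/91, P(r = 3 | data) = 16/91, P(r = 4 | data) = 9/91, P(r = 5 | data) = 4/91, P(r = 6 | data) = 1/91.
So P(green next | data) = Σ P(green next | H) P(H | data) = (1/7)(36/91) + (2/7)(25/91) + (3/7)(16/91) + (4/7)(9/91) + (5/7)(4/91) + (6/7)(1/91) = 4/13.

0.3077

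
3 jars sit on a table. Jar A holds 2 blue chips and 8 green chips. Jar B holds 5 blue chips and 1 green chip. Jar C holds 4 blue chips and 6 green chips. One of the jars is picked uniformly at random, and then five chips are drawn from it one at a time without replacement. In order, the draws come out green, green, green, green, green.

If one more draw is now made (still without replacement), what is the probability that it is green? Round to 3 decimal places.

0.561

Compute the likelihood of the observed sequence for each case: P(data | jar A) = (8/10)(7/9)(6/8)(5/7)(4/6) = 2/9; P(data | jar B) = (1/6)(0/5) = 0; P(data | jar C) = (6/10)(5/9)(4/8)(3/7)(2/6) = 1/42.
Multiplying each by its prior: 1/3 · 2/9 = 2/27, 1/3 · 0 = 0, 1/3 · 1/42 = 1/126; with total 31/378.
The posterior is then P(jar A | data) = 28/31, P(jar B | data) = 0, P(jar C | data) = 3/31.
Averaging over the posterior, P(green next | data) = (3/5)(28/31) + (1/5)(3/31) = 87/155.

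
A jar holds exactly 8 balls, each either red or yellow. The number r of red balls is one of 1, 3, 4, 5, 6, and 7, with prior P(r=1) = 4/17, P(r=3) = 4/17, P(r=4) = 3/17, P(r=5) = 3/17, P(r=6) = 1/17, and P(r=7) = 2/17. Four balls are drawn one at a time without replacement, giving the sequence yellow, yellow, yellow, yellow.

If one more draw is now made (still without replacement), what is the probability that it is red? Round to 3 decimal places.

Under each hypothesis, the probability of the observed sequence is: P(data | r = 1) = (7/8)(6/7)(5/6)(4/5) = 0.5; P(data | r = 3) = (5/8)(4/7)(3/6)(2/5) = 0.071429; P(data | r = 4) = (4/8)(3/7)(2/6)(1/5) = 0.014286; P(data | r = 5) = (3/8)(2/7)(1/6)(0/5) = 0; P(data | r = 6) = (2/8)(1/7)(0/6) = 0; P(data | r = 7) = (1/8)(0/7) = 0.
Multiplying each by its prior: 4/17 · 0.5 = 0.11765, 4/17 · 0.071429 = 0.016807, 3/17 · 0.014286 = 0.002521, 3/17 · 0 = 0, 1/17 · 0 = 0, 2/17 · 0 = 0; with total 0.13697.
Normalising, the posterior is P(r = 1 | data) = 0.8589, P(r = 3 | data) = 0.1227, P(r = 4 | data) = 0.018405, P(r = 5 | data) = 0, P(r = 6 | data) = 0, P(r = 7 | data) = 0.
The predictive probability is P(red next | data) = (1/4)(0.8589) + (3/4)(0.1227) + (1)(0.018405) = 0.32515.

0.325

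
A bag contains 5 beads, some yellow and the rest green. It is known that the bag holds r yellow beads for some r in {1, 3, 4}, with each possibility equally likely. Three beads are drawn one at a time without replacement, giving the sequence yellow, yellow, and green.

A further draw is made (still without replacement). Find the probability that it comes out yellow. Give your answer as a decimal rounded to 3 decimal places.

For each hypothesis, P(data | H) works out to: P(data | r = 1) = (1/5)(0/4) = 0; P(data | r = 3) = (3/5)(2/4)(2/3) = 1/5; P(data | r = 4) = (4/5)(3/4)(1/3) = 1/5.
The prior-weighted likelihoods are 1/3 · 0 = 0, 1/3 · 1/5 = 1/15, 1/3 · 1/5 = 1/15; these sum to 2/15.
Dividing through by the total gives posterior P(r = 1 | data) = 0, P(r = 3 | data) = 1/2, P(r = 4 | data) = 1/2.
So P(yellow next | data) = Σ P(yellow next | H) P(H | data) = (1/2)(1/2) + (1)(1/2) = 3/4.

0.750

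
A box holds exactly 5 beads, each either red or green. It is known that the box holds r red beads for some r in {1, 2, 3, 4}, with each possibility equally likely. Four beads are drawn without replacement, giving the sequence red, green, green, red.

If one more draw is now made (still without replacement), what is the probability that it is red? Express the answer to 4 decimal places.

Under each hypothesis, the probability of the observed sequence is: P(data | r = 1) = (1/5)(4/4)(3/3)(0/2) = 0; P(data | r = 2) = (2/5)(3/4)(2/3)(1/2) = 1/10; P(data | r = 3) = (3/5)(2/4)(1/3)(2/2) = 1/10; P(data | r = 4) = (4/5)(1/4)(0/3) = 0.
Multiplying each by its prior: 1/4 · 0 = 0, 1/4 · 1/10 = 1/40, 1/4 · 1/10 = 1/40, 1/4 · 0 = 0; with total 1/20.
The posterior is then P(r = 1 | data) = 0, P(r = 2 | data) = 1/2, P(r = 3 | data) = 1/2, P(r = 4 | data) = 0.
Averaging over the posterior, P(red next | data) = (0)(1/2) + (1)(1/2) = 1/2.

0.5000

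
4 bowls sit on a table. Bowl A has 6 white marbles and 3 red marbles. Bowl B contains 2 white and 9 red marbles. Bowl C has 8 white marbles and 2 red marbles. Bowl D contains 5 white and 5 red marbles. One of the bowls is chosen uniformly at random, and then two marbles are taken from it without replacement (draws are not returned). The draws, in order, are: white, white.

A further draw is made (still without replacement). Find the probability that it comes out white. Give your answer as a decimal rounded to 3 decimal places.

Under each hypothesis, the probability of the observed sequence is: P(data | bowl A) = (6/9)(5/8) = 0.41667; P(data | bowl B) = (2/11)(1/10) = 0.018182; P(data | bowl C) = (8/10)(7/9) = 0.62222; P(data | bowl D) = (5/10)(4/9) = 0.22222.
The prior-weighted likelihoods are 1/4 · 0.41667 = 0.10417, 1/4 · 0.018182 = 0.0045455, 1/4 · 0.62222 = 0.15556, 1/4 · 0.22222 = 0.055556; summing to 0.31982.
Normalising, the posterior is P(bowl A | data) = 0.3257, P(bowl B | data) = 0.014212, P(bowl C | data) = 0.48638, P(bowl D | data) = 0.17371.
The predictive probability is P(white next | data) = (4/7)(0.3257) + (0)(0.014212) + (3/4)(0.48638) + (3/8)(0.17371) = 0.61604.

0.616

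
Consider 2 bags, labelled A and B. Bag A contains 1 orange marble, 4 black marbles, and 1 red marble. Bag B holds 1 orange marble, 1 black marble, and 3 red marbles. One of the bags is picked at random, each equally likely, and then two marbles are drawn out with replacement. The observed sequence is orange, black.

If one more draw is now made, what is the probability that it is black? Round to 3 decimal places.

0.543

The likelihood of the observed sequence under each hypothesis: P(data | bag A) = (1/6)(4/6) = 1/9; P(data | bag B) = (1/5)(1/5) = 1/25.
Weighting by the prior gives 1/2 · 1/9 = 1/18, 1/2 · 1/25 = 1/50; these sum to 17/225.
The posterior is then P(bag A | data) = 25/34, P(bag B | data) = 9/34.
Averaging over the posterior, P(black next | data) = (2/3)(25/34) + (1/5)(9/34) = 277/510.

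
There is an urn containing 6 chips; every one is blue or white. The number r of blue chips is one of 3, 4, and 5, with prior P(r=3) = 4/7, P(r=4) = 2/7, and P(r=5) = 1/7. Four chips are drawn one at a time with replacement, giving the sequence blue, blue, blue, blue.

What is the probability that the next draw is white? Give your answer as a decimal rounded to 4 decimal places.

0.2990

Compute the likelihood of the observed sequence for each case: P(data | r = 3) = (3/6)(3/6)(3/6)(3/6) = 0.0625; P(data | r = 4) = (4/6)(4/6)(4/6)(4/6) = 0.19753; P(data | r = 5) = (5/6)(5/6)(5/6)(5/6) = 0.48225.
The prior-weighted likelihoods are 4/7 · 0.0625 = 0.035714, 2/7 · 0.19753 = 0.056437, 1/7 · 0.48225 = 0.068893; with total 0.16104.
The posterior is then P(r = 3 | data) = 0.22177, P(r = 4 | data) = 0.35044, P(r = 5 | data) = 0.42779.
So P(white next | data) = Σ P(white next | H) P(H | data) = (1/2)(0.22177) + (1/3)(0.35044) + (1/6)(0.42779) = 0.299.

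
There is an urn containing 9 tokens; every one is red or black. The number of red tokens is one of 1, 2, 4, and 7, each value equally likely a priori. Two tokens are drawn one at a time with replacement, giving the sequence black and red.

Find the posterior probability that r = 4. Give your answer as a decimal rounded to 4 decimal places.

The likelihood of the observed sequence under each hypothesis: P(data | r = 1) = (8/9)(1/9) = 8/81; P(data | r = 2) = (7/9)(2/9) = 14/81; P(data | r = 4) = (5/9)(4/9) = 20/81; P(data | r = 7) = (2/9)(7/9) = 14/81.
The prior-weighted likelihoods are 1/4 · 8/81 = 2/81, 1/4 · 14/81 = 7/162, 1/4 · 20/81 = 5/81, 1/4 · 14/81 = 7/162; summing to 14/81.
By Bayes' rule, P(r = 4 | data) = (5/81) / (14/81) = 5/14.

0.3571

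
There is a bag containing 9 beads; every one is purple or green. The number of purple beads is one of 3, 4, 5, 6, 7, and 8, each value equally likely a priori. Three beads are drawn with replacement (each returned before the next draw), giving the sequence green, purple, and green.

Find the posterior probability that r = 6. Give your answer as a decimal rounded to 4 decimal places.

The likelihood of the observed sequence under each hypothesis: P(data | r = 3) = (6/9)(3/9)(6/9) = 0.14815; P(data | r = 4) = (5/9)(4/9)(5/9) = 0.13717; P(data | r = 5) = (4/9)(5/9)(4/9) = 0.10974; P(data | r = 6) = (3/9)(6/9)(3/9) = 0.074074; P(data | r = 7) = (2/9)(7/9)(2/9) = 0.038409; P(data | r = 8) = (1/9)(8/9)(1/9) = 0.010974.
Multiplying each by its prior: 1/6 · 0.14815 = 0.024691, 1/6 · 0.13717 = 0.022862, 1/6 · 0.10974 = 0.01829, 1/6 · 0.074074 = 0.012346, 1/6 · 0.038409 = 0.0064015, 1/6 · 0.010974 = 0.001829; summing to 0.08642.
Therefore the posterior P(r = 6 | data) = (0.012346) / (0.08642) = 0.14286.

0.1429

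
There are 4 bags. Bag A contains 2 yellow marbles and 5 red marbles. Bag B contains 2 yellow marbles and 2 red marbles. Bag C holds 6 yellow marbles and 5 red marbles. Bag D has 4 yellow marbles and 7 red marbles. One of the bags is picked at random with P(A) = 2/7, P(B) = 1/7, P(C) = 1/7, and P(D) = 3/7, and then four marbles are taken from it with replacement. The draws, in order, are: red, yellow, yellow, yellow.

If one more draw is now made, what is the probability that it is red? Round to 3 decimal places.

Compute the likelihood of the observed sequence for each case: P(data | bag A) = (5/7)(2/7)(2/7)(2/7) = 0.01666; P(data | bag B) = (2/4)(2/4)(2/4)(2/4) = 0.0625; P(data | bag C) = (5/11)(6/11)(6/11)(6/11) = 0.073765; P(data | bag D) = (7/11)(4/11)(4/11)(4/11) = 0.030599.
The prior-weighted likelihoods are 2/7 · 0.01666 = 0.0047599, 1/7 · 0.0625 = 0.0089286, 1/7 · 0.073765 = 0.010538, 3/7 · 0.030599 = 0.013114; these sum to 0.03734.
Normalising, the posterior is P(bag A | data) = 0.12747, P(bag B | data) = 0.23911, P(bag C | data) = 0.28221, P(bag D | data) = 0.3512.
So P(red next | data) = Σ P(red next | H) P(H | data) = (5/7)(0.12747) + (1/2)(0.23911) + (5/11)(0.28221) + (7/11)(0.3512) = 0.56238.

0.562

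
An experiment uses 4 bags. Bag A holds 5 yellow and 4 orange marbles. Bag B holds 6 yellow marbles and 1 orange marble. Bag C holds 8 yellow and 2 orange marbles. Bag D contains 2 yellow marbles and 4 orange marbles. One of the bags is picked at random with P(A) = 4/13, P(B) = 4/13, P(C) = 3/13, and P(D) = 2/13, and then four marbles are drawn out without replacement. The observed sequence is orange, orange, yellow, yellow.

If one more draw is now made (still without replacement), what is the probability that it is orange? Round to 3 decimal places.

0.503

Under each hypothesis, the probability of the observed sequence is: P(data | bag A) = (4/9)(3/8)(5/7)(4/6) = 0.079365; P(data | bag B) = (1/7)(0/6) = 0; P(data | bag C) = (2/10)(1/9)(8/8)(7/7) = 0.022222; P(data | bag D) = (4/6)(3/5)(2/4)(1/3) = 0.066667.
Multiplying each by its prior: 4/13 · 0.079365 = 0.02442, 4/13 · 0 = 0, 3/13 · 0.022222 = 0.0051282, 2/13 · 0.066667 = 0.010256; these sum to 0.039805.
Dividing through by the total gives posterior P(bag A | data) = 0.6135, P(bag B | data) = 0, P(bag C | data) = 0.12883, P(bag D | data) = 0.25767.
So P(orange next | data) = Σ P(orange next | H) P(H | data) = (2/5)(0.6135) + (0)(0.12883) + (1)(0.25767) = 0.50307.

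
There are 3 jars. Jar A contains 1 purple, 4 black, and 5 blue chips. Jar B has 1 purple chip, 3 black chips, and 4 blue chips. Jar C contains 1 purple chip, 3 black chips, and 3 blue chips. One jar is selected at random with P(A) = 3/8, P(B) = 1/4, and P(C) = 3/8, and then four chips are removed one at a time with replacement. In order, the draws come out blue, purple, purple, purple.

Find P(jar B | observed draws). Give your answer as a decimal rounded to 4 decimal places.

0.2712

For each hypothesis, P(data | H) works out to: P(data | jar A) = (5/10)(1/10)(1/10)(1/10) = 0.0005; P(data | jar B) = (4/8)(1/8)(1/8)(1/8) = 0.00097656; P(data | jar C) = (3/7)(1/7)(1/7)(1/7) = 0.0012495.
Weighting by the prior gives 3/8 · 0.0005 = 0.0001875, 1/4 · 0.00097656 = 0.00024414, 3/8 · 0.0012495 = 0.00046855; these sum to 0.0009002.
Therefore the posterior P(jar B | data) = (0.00024414) / (0.0009002) = 0.27121.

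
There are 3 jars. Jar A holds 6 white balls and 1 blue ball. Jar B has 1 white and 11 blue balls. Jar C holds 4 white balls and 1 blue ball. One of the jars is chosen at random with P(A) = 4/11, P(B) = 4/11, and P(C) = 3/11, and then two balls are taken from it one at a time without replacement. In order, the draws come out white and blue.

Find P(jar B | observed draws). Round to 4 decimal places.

0.2215

Compute the likelihood of the observed sequence for each case: P(data | jar A) = (6/7)(1/6) = 0.14286; P(data | jar B) = (1/12)(11/11) = 0.083333; P(data | jar C) = (4/5)(1/4) = 0.2.
Weighting by the prior gives 4/11 · 0.14286 = 0.051948, 4/11 · 0.083333 = 0.030303, 3/11 · 0.2 = 0.054545; summing to 0.1368.
Hence P(jar B | data) = (0.030303) / (0.1368) = 0.22152.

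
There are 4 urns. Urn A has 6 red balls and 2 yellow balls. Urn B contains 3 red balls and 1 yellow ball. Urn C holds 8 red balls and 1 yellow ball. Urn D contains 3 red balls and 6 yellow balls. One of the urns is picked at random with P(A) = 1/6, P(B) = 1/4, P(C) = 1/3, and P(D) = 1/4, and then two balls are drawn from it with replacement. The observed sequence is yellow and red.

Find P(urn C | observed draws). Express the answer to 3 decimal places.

0.198

The likelihood of the observed sequence under each hypothesis: P(data | urn A) = (2/8)(6/8) = 0.1875; P(data | urn B) = (1/4)(3/4) = 0.1875; P(data | urn C) = (1/9)(8/9) = 0.098765; P(data | urn D) = (6/9)(3/9) = 0.22222.
Multiplying each by its prior: 1/6 · 0.1875 = 0.03125, 1/4 · 0.1875 = 0.046875, 1/3 · 0.098765 = 0.032922, 1/4 · 0.22222 = 0.055556; summing to 0.1666.
Therefore the posterior P(urn C | data) = (0.032922) / (0.1666) = 0.19761.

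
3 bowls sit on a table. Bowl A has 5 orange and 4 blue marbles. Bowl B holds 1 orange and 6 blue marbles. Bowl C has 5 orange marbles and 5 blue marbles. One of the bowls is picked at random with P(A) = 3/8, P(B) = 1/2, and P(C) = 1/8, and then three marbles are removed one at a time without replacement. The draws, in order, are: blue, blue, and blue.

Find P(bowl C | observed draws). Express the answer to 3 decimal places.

Compute the likelihood of the observed sequence for each case: P(data | bowl A) = (4/9)(3/8)(2/7) = 1/21; P(data | bowl B) = (6/7)(5/6)(4/5) = 4/7; P(data | bowl C) = (5/10)(4/9)(3/8) = 1/12.
Weighting by the prior gives 3/8 · 1/21 = 1/56, 1/2 · 4/7 = 2/7, 1/8 · 1/12 = 1/96; with total 211/672.
So P(bowl C | data) = (1/96) / (211/672) = 7/211.

0.033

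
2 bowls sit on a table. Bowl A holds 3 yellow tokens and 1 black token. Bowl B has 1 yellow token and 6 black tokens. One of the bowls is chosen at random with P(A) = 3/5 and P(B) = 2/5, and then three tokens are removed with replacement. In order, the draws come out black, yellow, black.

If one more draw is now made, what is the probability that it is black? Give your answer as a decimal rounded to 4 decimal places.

Compute the likelihood of the observed sequence for each case: P(data | bowl A) = (1/4)(3/4)(1/4) = 0.046875; P(data | bowl B) = (6/7)(1/7)(6/7) = 0.10496.
Multiplying each by its prior: 3/5 · 0.046875 = 0.028125, 2/5 · 0.10496 = 0.041983; with total 0.070108.
The posterior is then P(bowl A | data) = 0.40117, P(bowl B | data) = 0.59883.
Averaging over the posterior, P(black next | data) = (1/4)(0.40117) + (6/7)(0.59883) = 0.61358.

0.6136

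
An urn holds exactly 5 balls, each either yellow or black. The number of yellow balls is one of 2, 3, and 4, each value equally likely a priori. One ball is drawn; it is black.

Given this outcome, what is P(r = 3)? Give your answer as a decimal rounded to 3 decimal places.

0.333

For each hypothesis, P(data | H) works out to: P(data | r = 2) = (3/5) = 3/5; P(data | r = 3) = (2/5) = 2/5; P(data | r = 4) = (1/5) = 1/5.
Weighting by the prior gives 1/3 · 3/5 = 1/5, 1/3 · 2/5 = 2/15, 1/3 · 1/5 = 1/15; with total 2/5.
So P(r = 3 | data) = (2/15) / (2/5) = 1/3.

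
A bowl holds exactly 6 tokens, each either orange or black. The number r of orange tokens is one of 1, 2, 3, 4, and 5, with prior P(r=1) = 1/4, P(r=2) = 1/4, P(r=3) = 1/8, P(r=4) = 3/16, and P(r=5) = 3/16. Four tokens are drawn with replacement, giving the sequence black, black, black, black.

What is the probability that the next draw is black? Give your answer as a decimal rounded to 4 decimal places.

Under each hypothesis, the probability of the observed sequence is: P(data | r = 1) = (5/6)(5/6)(5/6)(5/6) = 0.48225; P(data | r = 2) = (4/6)(4/6)(4/6)(4/6) = 0.19753; P(data | r = 3) = (3/6)(3/6)(3/6)(3/6) = 0.0625; P(data | r = 4) = (2/6)(2/6)(2/6)(2/6) = 0.012346; P(data | r = 5) = (1/6)(1/6)(1/6)(1/6) = 0.0007716.
The prior-weighted likelihoods are 1/4 · 0.48225 = 0.12056, 1/4 · 0.19753 = 0.049383, 1/8 · 0.0625 = 0.0078125, 3/16 · 0.012346 = 0.0023148, 3/16 · 0.0007716 = 0.00014468; with total 0.18022.
The posterior is then P(r = 1 | data) = 0.66899, P(r = 2 | data) = 0.27402, P(r = 3 | data) = 0.04335, P(r = 4 | data) = 0.012845, P(r = 5 | data) = 0.00080278.
So P(black next | data) = Σ P(black next | H) P(H | data) = (5/6)(0.66899) + (2/3)(0.27402) + (1/2)(0.04335) + (1/3)(0.012845) + (1/6)(0.00080278) = 0.76626.

0.7663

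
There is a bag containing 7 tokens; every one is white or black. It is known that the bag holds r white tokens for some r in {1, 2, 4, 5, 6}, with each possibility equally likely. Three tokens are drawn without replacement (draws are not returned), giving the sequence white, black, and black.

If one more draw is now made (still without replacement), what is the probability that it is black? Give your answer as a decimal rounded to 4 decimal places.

The likelihood of the observed sequence under each hypothesis: P(data | r = 1) = (1/7)(6/6)(5/5) = 1/7; P(data | r = 2) = (2/7)(5/6)(4/5) = 4/21; P(data | r = 4) = (4/7)(3/6)(2/5) = 4/35; P(data | r = 5) = (5/7)(2/6)(1/5) = 1/21; P(data | r = 6) = (6/7)(1/6)(0/5) = 0.
The prior-weighted likelihoods are 1/5 · 1/7 = 1/35, 1/5 · 4/21 = 4/105, 1/5 · 4/35 = 4/175, 1/5 · 1/21 = 1/105, 1/5 · 0 = 0; summing to 52/525.
Normalising, the posterior is P(r = 1 | data) = 15/52, P(r = 2 | data) = 5/13, P(r = 4 | data) = 3/13, P(r = 5 | data) = 5/52, P(r = 6 | data) = 0.
The predictive probability is P(black next | data) = (1)(15/52) + (3/4)(5/13) + (1/4)(3/13) + (0)(5/52) = 33/52.

0.6346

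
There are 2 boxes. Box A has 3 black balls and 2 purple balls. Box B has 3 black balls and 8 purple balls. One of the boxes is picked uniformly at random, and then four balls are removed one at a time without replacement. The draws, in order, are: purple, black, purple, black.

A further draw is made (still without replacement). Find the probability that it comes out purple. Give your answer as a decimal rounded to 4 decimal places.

0.2553

Under each hypothesis, the probability of the observed sequence is: P(data | box A) = (2/5)(3/4)(1/3)(2/2) = 1/10; P(data | box B) = (8/11)(3/10)(7/9)(2/8) = 7/165.
The prior-weighted likelihoods are 1/2 · 1/10 = 1/20, 1/2 · 7/165 = 7/330; with total 47/660.
Normalising, the posterior is P(box A | data) = 33/47, P(box B | data) = 14/47.
Averaging over the posterior, P(purple next | data) = (0)(33/47) + (6/7)(14/47) = 12/47.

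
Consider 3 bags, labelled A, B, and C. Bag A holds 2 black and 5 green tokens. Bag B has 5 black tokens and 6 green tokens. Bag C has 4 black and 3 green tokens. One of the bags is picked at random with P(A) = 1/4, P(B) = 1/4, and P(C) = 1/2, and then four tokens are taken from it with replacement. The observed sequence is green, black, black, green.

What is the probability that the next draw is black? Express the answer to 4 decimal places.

For each hypothesis, P(data | H) works out to: P(data | bag A) = (5/7)(2/7)(2/7)(5/7) = 0.041649; P(data | bag B) = (6/11)(5/11)(5/11)(6/11) = 0.061471; P(data | bag C) = (3/7)(4/7)(4/7)(3/7) = 0.059975.
The prior-weighted likelihoods are 1/4 · 0.041649 = 0.010412, 1/4 · 0.061471 = 0.015368, 1/2 · 0.059975 = 0.029988; with total 0.055768.
The posterior is then P(bag A | data) = 0.18671, P(bag B | data) = 0.27557, P(bag C | data) = 0.53772.
So P(black next | data) = Σ P(black next | H) P(H | data) = (2/7)(0.18671) + (5/11)(0.27557) + (4/7)(0.53772) = 0.48587.

0.4859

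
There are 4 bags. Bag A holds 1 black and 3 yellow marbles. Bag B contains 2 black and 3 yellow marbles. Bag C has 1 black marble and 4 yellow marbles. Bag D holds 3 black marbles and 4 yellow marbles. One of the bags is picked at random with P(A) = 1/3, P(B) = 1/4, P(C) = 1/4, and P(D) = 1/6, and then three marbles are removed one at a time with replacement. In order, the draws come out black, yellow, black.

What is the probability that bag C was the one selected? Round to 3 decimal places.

0.123

The likelihood of the observed sequence under each hypothesis: P(data | bag A) = (1/4)(3/4)(1/4) = 0.046875; P(data | bag B) = (2/5)(3/5)(2/5) = 0.096; P(data | bag C) = (1/5)(4/5)(1/5) = 0.032; P(data | bag D) = (3/7)(4/7)(3/7) = 0.10496.
Multiplying each by its prior: 1/3 · 0.046875 = 0.015625, 1/4 · 0.096 = 0.024, 1/4 · 0.032 = 0.008, 1/6 · 0.10496 = 0.017493; summing to 0.065118.
So P(bag C | data) = (0.008) / (0.065118) = 0.12285.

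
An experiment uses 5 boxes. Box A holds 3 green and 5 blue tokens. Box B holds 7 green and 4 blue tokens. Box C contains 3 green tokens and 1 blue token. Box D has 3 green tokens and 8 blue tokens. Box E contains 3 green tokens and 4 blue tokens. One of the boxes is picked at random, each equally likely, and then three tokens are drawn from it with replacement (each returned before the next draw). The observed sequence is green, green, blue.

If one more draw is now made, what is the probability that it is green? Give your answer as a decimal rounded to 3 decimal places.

Compute the likelihood of the observed sequence for each case: P(data | box A) = (3/8)(3/8)(5/8) = 0.087891; P(data | box B) = (7/11)(7/11)(4/11) = 0.14726; P(data | box C) = (3/4)(3/4)(1/4) = 0.14062; P(data | box D) = (3/11)(3/11)(8/11) = 0.054095; P(data | box E) = (3/7)(3/7)(4/7) = 0.10496.
Weighting by the prior gives 1/5 · 0.087891 = 0.017578, 1/5 · 0.14726 = 0.029452, 1/5 · 0.14062 = 0.028125, 1/5 · 0.054095 = 0.010819, 1/5 · 0.10496 = 0.020991; these sum to 0.10696.
Dividing through by the total gives posterior P(box A | data) = 0.16434, P(box B | data) = 0.27534, P(box C | data) = 0.26294, P(box D | data) = 0.10114, P(box E | data) = 0.19624.
So P(green next | data) = Σ P(green next | H) P(H | data) = (3/8)(0.16434) + (7/11)(0.27534) + (3/4)(0.26294) + (3/11)(0.10114) + (3/7)(0.19624) = 0.54573.

0.546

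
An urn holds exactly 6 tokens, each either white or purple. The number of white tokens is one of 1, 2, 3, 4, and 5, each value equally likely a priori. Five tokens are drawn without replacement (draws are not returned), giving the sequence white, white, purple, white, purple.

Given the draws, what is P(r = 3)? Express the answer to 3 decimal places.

0.429

The likelihood of the observed sequence under each hypothesis: P(data | r = 1) = (1/6)(0/5) = 0; P(data | r = 2) = (2/6)(1/5)(4/4)(0/3) = 0; P(data | r = 3) = (3/6)(2/5)(3/4)(1/3)(2/2) = 1/20; P(data | r = 4) = (4/6)(3/5)(2/4)(2/3)(1/2) = 1/15; P(data | r = 5) = (5/6)(4/5)(1/4)(3/3)(0/2) = 0.
Multiplying each by its prior: 1/5 · 0 = 0, 1/5 · 0 = 0, 1/5 · 1/20 = 1/100, 1/5 · 1/15 = 1/75, 1/5 · 0 = 0; these sum to 7/300.
So P(r = 3 | data) = (1/100) / (7/300) = 3/7.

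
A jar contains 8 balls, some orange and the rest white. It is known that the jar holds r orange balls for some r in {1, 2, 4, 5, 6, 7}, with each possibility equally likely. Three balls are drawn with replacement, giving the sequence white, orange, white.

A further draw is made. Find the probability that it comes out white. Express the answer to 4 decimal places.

For each hypothesis, P(data | H) works out to: P(data | r = 1) = (7/8)(1/8)(7/8) = 0.095703; P(data | r = 2) = (6/8)(2/8)(6/8) = 0.14062; P(data | r = 4) = (4/8)(4/8)(4/8) = 0.125; P(data | r = 5) = (3/8)(5/8)(3/8) = 0.087891; P(data | r = 6) = (2/8)(6/8)(2/8) = 0.046875; P(data | r = 7) = (1/8)(7/8)(1/8) = 0.013672.
The prior-weighted likelihoods are 1/6 · 0.095703 = 0.015951, 1/6 · 0.14062 = 0.023438, 1/6 · 0.125 = 0.020833, 1/6 · 0.087891 = 0.014648, 1/6 · 0.046875 = 0.0078125, 1/6 · 0.013672 = 0.0022786; with total 0.084961.
Normalising, the posterior is P(r = 1 | data) = 0.18774, P(r = 2 | data) = 0.27586, P(r = 4 | data) = 0.24521, P(r = 5 | data) = 0.17241, P(r = 6 | data) = 0.091954, P(r = 7 | data) = 0.02682.
So P(white next | data) = Σ P(white next | H) P(H | data) = (7/8)(0.18774) + (3/4)(0.27586) + (1/2)(0.24521) + (3/8)(0.17241) + (1/4)(0.091954) + (1/8)(0.02682) = 0.58477.

0.5848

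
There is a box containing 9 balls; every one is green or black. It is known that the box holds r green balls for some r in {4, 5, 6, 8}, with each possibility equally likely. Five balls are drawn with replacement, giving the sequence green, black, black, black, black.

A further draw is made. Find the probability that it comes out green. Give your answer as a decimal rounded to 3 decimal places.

Compute the likelihood of the observed sequence for each case: P(data | r = 4) = (4/9)(5/9)(5/9)(5/9)(5/9) = 0.042338; P(data | r = 5) = (5/9)(4/9)(4/9)(4/9)(4/9) = 0.021677; P(data | r = 6) = (6/9)(3/9)(3/9)(3/9)(3/9) = 0.0082305; P(data | r = 8) = (8/9)(1/9)(1/9)(1/9)(1/9) = 0.00013548.
Multiplying each by its prior: 1/4 · 0.042338 = 0.010584, 1/4 · 0.021677 = 0.0054192, 1/4 · 0.0082305 = 0.0020576, 1/4 · 0.00013548 = 3.387e-05; with total 0.018095.
The posterior is then P(r = 4 | data) = 0.58493, P(r = 5 | data) = 0.29949, P(r = 6 | data) = 0.11371, P(r = 8 | data) = 0.0018718.
The predictive probability is P(green next | data) = (4/9)(0.58493) + (5/9)(0.29949) + (2/3)(0.11371) + (8/9)(0.0018718) = 0.50382.

0.504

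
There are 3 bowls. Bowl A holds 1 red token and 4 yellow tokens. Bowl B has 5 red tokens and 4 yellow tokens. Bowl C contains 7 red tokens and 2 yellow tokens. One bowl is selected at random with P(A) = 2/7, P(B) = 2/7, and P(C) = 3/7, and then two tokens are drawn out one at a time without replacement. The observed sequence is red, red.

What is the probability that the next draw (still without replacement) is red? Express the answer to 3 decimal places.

For each hypothesis, P(data | H) works out to: P(data | bowl A) = (1/5)(0/4) = 0; P(data | bowl B) = (5/9)(4/8) = 5/18; P(data | bowl C) = (7/9)(6/8) = 7/12.
Multiplying each by its prior: 2/7 · 0 = 0, 2/7 · 5/18 = 5/63, 3/7 · 7/12 = 1/4; these sum to 83/252.
The posterior is then P(bowl A | data) = 0, P(bowl B | data) = 20/83, P(bowl C | data) = 63/83.
So P(red next | data) = Σ P(red next | H) P(H | data) = (3/7)(20/83) + (5/7)(63/83) = 375/581.

0.645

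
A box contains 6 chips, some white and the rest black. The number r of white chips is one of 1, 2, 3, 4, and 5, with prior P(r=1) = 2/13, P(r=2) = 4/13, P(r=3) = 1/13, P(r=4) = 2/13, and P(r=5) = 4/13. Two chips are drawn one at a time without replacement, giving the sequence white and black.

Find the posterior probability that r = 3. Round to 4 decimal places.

0.1034

For each hypothesis, P(data | H) works out to: P(data | r = 1) = (1/6)(5/5) = 1/6; P(data | r = 2) = (2/6)(4/5) = 4/15; P(data | r = 3) = (3/6)(3/5) = 3/10; P(data | r = 4) = (4/6)(2/5) = 4/15; P(data | r = 5) = (5/6)(1/5) = 1/6.
Weighting by the prior gives 2/13 · 1/6 = 1/39, 4/13 · 4/15 = 16/195, 1/13 · 3/10 = 3/130, 2/13 · 4/15 = 8/195, 4/13 · 1/6 = 2/39; with total 29/130.
So P(r = 3 | data) = (3/130) / (29/130) = 3/29.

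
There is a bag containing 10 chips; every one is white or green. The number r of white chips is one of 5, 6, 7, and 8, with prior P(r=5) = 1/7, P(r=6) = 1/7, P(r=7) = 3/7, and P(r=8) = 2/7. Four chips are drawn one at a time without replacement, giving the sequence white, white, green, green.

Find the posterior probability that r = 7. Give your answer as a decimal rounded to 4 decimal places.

0.4345

Compute the likelihood of the observed sequence for each case: P(data | r = 5) = (5/10)(4/9)(5/8)(4/7) = 5/63; P(data | r = 6) = (6/10)(5/9)(4/8)(3/7) = 1/14; P(data | r = 7) = (7/10)(6/9)(3/8)(2/7) = 1/20; P(data | r = 8) = (8/10)(7/9)(2/8)(1/7) = 1/45.
Weighting by the prior gives 1/7 · 5/63 = 5/441, 1/7 · 1/14 = 1/98, 3/7 · 1/20 = 3/140, 2/7 · 1/45 = 2/315; with total 29/588.
Therefore the posterior P(r = 7 | data) = (3/140) / (29/588) = 63/145.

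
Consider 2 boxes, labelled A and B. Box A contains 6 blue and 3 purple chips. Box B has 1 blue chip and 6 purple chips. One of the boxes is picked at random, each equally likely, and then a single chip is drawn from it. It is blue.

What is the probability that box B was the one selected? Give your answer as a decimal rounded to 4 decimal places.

Under each hypothesis, the probability of this draw is: P(data | box A) = (6/9) = 2/3; P(data | box B) = (1/7) = 1/7.
Multiplying each by its prior: 1/2 · 2/3 = 1/3, 1/2 · 1/7 = 1/14; with total 17/42.
Hence P(box B | data) = (1/14) / (17/42) = 3/17.

0.1765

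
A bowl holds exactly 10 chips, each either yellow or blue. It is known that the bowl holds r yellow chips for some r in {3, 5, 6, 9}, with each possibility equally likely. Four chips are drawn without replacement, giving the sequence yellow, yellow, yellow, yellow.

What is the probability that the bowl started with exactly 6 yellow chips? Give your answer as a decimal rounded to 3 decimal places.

Under each hypothesis, the probability of the observed sequence is: P(data | r = 3) = (3/10)(2/9)(1/8)(0/7) = 0; P(data | r = 5) = (5/10)(4/9)(3/8)(2/7) = 1/42; P(data | r = 6) = (6/10)(5/9)(4/8)(3/7) = 1/14; P(data | r = 9) = (9/10)(8/9)(7/8)(6/7) = 3/5.
The prior-weighted likelihoods are 1/4 · 0 = 0, 1/4 · 1/42 = 1/168, 1/4 · 1/14 = 1/56, 1/4 · 3/5 = 3/20; summing to 73/420.
By Bayes' rule, P(r = 6 | data) = (1/56) / (73/420) = 15/146.

0.103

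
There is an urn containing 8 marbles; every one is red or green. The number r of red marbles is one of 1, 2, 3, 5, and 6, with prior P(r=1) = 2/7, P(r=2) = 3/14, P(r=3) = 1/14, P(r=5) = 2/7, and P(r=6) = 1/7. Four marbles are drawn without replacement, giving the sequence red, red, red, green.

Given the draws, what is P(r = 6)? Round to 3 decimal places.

The likelihood of the observed sequence under each hypothesis: P(data | r = 1) = (1/8)(0/7) = 0; P(data | r = 2) = (2/8)(1/7)(0/6) = 0; P(data | r = 3) = (3/8)(2/7)(1/6)(5/5) = 1/56; P(data | r = 5) = (5/8)(4/7)(3/6)(3/5) = 3/28; P(data | r = 6) = (6/8)(5/7)(4/6)(2/5) = 1/7.
Weighting by the prior gives 2/7 · 0 = 0, 3/14 · 0 = 0, 1/14 · 1/56 = 1/784, 2/7 · 3/28 = 3/98, 1/7 · 1/7 = 1/49; these sum to 41/784.
So P(r = 6 | data) = (1/49) / (41/784) = 16/41.

0.390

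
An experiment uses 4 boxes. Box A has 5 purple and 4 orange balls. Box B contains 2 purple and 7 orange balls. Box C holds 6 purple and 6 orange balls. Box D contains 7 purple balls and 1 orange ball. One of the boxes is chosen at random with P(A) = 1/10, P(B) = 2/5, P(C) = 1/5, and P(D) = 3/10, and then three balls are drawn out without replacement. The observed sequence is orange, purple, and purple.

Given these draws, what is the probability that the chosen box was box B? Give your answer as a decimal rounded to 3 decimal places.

0.121

For each hypothesis, P(data | H) works out to: P(data | box A) = (4/9)(5/8)(4/7) = 0.15873; P(data | box B) = (7/9)(2/8)(1/7) = 0.027778; P(data | box C) = (6/12)(6/11)(5/10) = 0.13636; P(data | box D) = (1/8)(7/7)(6/6) = 0.125.
The prior-weighted likelihoods are 1/10 · 0.15873 = 0.015873, 2/5 · 0.027778 = 0.011111, 1/5 · 0.13636 = 0.027273, 3/10 · 0.125 = 0.0375; these sum to 0.091757.
By Bayes' rule, P(box B | data) = (0.011111) / (0.091757) = 0.12109.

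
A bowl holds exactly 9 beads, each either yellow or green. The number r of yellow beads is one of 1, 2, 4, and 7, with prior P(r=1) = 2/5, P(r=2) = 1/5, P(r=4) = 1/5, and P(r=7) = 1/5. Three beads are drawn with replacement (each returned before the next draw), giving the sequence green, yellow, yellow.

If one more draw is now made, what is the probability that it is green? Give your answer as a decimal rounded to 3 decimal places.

0.460

Under each hypothesis, the probability of the observed sequence is: P(data | r = 1) = (8/9)(1/9)(1/9) = 0.010974; P(data | r = 2) = (7/9)(2/9)(2/9) = 0.038409; P(data | r = 4) = (5/9)(4/9)(4/9) = 0.10974; P(data | r = 7) = (2/9)(7/9)(7/9) = 0.13443.
Weighting by the prior gives 2/5 · 0.010974 = 0.0043896, 1/5 · 0.038409 = 0.0076818, 1/5 · 0.10974 = 0.021948, 1/5 · 0.13443 = 0.026886; summing to 0.060905.
The posterior is then P(r = 1 | data) = 0.072072, P(r = 2 | data) = 0.12613, P(r = 4 | data) = 0.36036, P(r = 7 | data) = 0.44144.
So P(green next | data) = Σ P(green next | H) P(H | data) = (8/9)(0.072072) + (7/9)(0.12613) + (5/9)(0.36036) + (2/9)(0.44144) = 0.46046.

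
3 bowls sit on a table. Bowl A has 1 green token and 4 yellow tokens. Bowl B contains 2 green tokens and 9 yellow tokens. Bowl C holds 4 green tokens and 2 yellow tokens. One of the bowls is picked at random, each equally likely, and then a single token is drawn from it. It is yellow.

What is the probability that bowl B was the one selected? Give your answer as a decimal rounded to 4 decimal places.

Compute the likelihood of this draw for each case: P(data | bowl A) = (4/5) = 4/5; P(data | bowl B) = (9/11) = 9/11; P(data | bowl C) = (2/6) = 1/3.
Weighting by the prior gives 1/3 · 4/5 = 4/15, 1/3 · 9/11 = 3/11, 1/3 · 1/3 = 1/9; with total 322/495.
So P(bowl B | data) = (3/11) / (322/495) = 135/322.

0.4193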